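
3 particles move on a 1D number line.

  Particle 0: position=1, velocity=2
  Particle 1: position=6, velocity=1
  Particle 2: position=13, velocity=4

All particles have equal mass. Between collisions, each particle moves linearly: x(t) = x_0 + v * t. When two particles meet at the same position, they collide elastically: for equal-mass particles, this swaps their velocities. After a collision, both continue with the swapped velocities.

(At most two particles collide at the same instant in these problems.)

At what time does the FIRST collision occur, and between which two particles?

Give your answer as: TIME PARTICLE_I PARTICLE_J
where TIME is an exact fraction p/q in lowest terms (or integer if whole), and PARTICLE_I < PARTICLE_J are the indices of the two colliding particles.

Pair (0,1): pos 1,6 vel 2,1 -> gap=5, closing at 1/unit, collide at t=5
Pair (1,2): pos 6,13 vel 1,4 -> not approaching (rel speed -3 <= 0)
Earliest collision: t=5 between 0 and 1

Answer: 5 0 1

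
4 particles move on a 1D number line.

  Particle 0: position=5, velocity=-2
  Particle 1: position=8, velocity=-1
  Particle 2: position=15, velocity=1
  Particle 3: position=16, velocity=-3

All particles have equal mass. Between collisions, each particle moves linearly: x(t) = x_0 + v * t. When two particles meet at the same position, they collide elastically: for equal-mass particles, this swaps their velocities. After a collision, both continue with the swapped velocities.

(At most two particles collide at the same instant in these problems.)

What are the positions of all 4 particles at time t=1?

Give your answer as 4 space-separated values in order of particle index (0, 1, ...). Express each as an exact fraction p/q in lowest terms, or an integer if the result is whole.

Answer: 3 7 13 16

Derivation:
Collision at t=1/4: particles 2 and 3 swap velocities; positions: p0=9/2 p1=31/4 p2=61/4 p3=61/4; velocities now: v0=-2 v1=-1 v2=-3 v3=1
Advance to t=1 (no further collisions before then); velocities: v0=-2 v1=-1 v2=-3 v3=1; positions = 3 7 13 16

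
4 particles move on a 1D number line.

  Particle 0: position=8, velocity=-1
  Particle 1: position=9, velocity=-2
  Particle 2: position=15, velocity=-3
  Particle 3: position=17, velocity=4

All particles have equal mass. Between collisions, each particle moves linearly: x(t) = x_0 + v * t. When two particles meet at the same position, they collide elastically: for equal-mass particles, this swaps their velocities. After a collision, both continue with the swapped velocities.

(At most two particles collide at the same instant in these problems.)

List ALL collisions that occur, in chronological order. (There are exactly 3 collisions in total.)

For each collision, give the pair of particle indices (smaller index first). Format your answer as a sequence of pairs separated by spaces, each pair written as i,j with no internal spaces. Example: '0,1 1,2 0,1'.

Answer: 0,1 1,2 0,1

Derivation:
Collision at t=1: particles 0 and 1 swap velocities; positions: p0=7 p1=7 p2=12 p3=21; velocities now: v0=-2 v1=-1 v2=-3 v3=4
Collision at t=7/2: particles 1 and 2 swap velocities; positions: p0=2 p1=9/2 p2=9/2 p3=31; velocities now: v0=-2 v1=-3 v2=-1 v3=4
Collision at t=6: particles 0 and 1 swap velocities; positions: p0=-3 p1=-3 p2=2 p3=41; velocities now: v0=-3 v1=-2 v2=-1 v3=4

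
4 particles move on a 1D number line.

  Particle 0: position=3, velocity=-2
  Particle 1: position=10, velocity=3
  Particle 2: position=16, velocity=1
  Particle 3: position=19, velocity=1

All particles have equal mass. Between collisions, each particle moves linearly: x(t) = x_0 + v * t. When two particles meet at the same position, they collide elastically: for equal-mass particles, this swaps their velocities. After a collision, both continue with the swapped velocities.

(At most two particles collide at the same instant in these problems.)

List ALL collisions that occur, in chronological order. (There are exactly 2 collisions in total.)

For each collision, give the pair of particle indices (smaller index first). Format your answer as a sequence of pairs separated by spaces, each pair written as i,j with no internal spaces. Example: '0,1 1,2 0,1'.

Answer: 1,2 2,3

Derivation:
Collision at t=3: particles 1 and 2 swap velocities; positions: p0=-3 p1=19 p2=19 p3=22; velocities now: v0=-2 v1=1 v2=3 v3=1
Collision at t=9/2: particles 2 and 3 swap velocities; positions: p0=-6 p1=41/2 p2=47/2 p3=47/2; velocities now: v0=-2 v1=1 v2=1 v3=3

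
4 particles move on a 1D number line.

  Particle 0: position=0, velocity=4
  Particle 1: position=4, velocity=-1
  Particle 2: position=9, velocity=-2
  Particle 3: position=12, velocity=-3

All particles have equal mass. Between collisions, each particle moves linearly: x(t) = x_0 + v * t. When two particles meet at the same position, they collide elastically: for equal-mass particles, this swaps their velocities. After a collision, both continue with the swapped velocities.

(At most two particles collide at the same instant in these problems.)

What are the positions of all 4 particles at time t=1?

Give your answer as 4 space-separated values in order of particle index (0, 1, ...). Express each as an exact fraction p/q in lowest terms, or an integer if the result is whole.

Collision at t=4/5: particles 0 and 1 swap velocities; positions: p0=16/5 p1=16/5 p2=37/5 p3=48/5; velocities now: v0=-1 v1=4 v2=-2 v3=-3
Advance to t=1 (no further collisions before then); velocities: v0=-1 v1=4 v2=-2 v3=-3; positions = 3 4 7 9

Answer: 3 4 7 9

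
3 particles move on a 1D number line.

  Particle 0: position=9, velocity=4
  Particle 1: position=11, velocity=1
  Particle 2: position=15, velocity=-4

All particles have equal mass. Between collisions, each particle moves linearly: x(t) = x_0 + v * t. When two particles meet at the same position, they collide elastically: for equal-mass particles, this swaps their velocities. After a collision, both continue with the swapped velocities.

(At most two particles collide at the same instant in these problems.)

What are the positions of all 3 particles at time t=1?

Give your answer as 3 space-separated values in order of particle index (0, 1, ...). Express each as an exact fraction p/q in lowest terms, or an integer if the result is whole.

Answer: 11 12 13

Derivation:
Collision at t=2/3: particles 0 and 1 swap velocities; positions: p0=35/3 p1=35/3 p2=37/3; velocities now: v0=1 v1=4 v2=-4
Collision at t=3/4: particles 1 and 2 swap velocities; positions: p0=47/4 p1=12 p2=12; velocities now: v0=1 v1=-4 v2=4
Collision at t=4/5: particles 0 and 1 swap velocities; positions: p0=59/5 p1=59/5 p2=61/5; velocities now: v0=-4 v1=1 v2=4
Advance to t=1 (no further collisions before then); velocities: v0=-4 v1=1 v2=4; positions = 11 12 13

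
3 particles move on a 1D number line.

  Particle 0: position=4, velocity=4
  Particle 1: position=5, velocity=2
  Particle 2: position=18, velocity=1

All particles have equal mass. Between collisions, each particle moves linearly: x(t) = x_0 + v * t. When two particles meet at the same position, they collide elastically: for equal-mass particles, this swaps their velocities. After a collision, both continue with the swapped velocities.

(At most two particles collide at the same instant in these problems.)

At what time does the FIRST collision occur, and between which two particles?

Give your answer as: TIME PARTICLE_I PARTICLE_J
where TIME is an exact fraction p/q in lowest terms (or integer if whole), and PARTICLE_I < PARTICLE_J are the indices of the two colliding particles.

Answer: 1/2 0 1

Derivation:
Pair (0,1): pos 4,5 vel 4,2 -> gap=1, closing at 2/unit, collide at t=1/2
Pair (1,2): pos 5,18 vel 2,1 -> gap=13, closing at 1/unit, collide at t=13
Earliest collision: t=1/2 between 0 and 1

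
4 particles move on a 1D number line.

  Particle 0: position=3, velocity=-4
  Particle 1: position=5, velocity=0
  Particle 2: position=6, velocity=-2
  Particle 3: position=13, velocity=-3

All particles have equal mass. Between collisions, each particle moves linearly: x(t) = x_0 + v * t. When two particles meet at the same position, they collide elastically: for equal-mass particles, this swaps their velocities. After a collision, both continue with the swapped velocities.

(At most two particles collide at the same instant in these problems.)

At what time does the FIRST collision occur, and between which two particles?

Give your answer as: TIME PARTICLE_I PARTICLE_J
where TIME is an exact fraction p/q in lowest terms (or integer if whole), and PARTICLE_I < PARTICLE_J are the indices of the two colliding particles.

Pair (0,1): pos 3,5 vel -4,0 -> not approaching (rel speed -4 <= 0)
Pair (1,2): pos 5,6 vel 0,-2 -> gap=1, closing at 2/unit, collide at t=1/2
Pair (2,3): pos 6,13 vel -2,-3 -> gap=7, closing at 1/unit, collide at t=7
Earliest collision: t=1/2 between 1 and 2

Answer: 1/2 1 2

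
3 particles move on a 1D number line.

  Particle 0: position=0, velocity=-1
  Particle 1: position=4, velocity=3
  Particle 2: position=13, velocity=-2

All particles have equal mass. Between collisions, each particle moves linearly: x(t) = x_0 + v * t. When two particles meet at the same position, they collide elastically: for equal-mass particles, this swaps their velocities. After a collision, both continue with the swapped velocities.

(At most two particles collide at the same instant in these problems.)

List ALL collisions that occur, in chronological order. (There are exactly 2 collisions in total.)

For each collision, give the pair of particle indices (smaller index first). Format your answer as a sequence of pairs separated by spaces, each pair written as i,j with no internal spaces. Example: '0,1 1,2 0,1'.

Answer: 1,2 0,1

Derivation:
Collision at t=9/5: particles 1 and 2 swap velocities; positions: p0=-9/5 p1=47/5 p2=47/5; velocities now: v0=-1 v1=-2 v2=3
Collision at t=13: particles 0 and 1 swap velocities; positions: p0=-13 p1=-13 p2=43; velocities now: v0=-2 v1=-1 v2=3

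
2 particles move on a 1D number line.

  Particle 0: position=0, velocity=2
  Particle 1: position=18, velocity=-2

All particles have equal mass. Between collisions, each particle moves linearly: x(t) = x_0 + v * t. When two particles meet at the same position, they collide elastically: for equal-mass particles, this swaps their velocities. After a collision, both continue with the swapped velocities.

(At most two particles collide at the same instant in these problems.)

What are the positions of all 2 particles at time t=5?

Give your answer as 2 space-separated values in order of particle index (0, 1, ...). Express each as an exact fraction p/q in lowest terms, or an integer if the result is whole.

Collision at t=9/2: particles 0 and 1 swap velocities; positions: p0=9 p1=9; velocities now: v0=-2 v1=2
Advance to t=5 (no further collisions before then); velocities: v0=-2 v1=2; positions = 8 10

Answer: 8 10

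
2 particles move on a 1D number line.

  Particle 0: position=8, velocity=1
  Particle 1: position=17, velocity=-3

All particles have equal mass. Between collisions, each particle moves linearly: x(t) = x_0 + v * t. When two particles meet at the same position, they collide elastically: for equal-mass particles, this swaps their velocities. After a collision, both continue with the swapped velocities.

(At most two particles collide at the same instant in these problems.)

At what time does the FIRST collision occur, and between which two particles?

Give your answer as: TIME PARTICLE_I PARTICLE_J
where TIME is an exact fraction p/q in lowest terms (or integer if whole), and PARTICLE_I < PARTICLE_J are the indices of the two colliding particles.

Answer: 9/4 0 1

Derivation:
Pair (0,1): pos 8,17 vel 1,-3 -> gap=9, closing at 4/unit, collide at t=9/4
Earliest collision: t=9/4 between 0 and 1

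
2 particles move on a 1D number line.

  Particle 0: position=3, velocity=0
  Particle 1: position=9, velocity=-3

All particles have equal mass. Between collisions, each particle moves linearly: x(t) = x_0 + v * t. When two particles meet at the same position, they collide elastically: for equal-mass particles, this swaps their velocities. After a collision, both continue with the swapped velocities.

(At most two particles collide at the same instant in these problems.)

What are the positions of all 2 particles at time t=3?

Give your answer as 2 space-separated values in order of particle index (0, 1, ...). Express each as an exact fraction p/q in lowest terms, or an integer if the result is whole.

Answer: 0 3

Derivation:
Collision at t=2: particles 0 and 1 swap velocities; positions: p0=3 p1=3; velocities now: v0=-3 v1=0
Advance to t=3 (no further collisions before then); velocities: v0=-3 v1=0; positions = 0 3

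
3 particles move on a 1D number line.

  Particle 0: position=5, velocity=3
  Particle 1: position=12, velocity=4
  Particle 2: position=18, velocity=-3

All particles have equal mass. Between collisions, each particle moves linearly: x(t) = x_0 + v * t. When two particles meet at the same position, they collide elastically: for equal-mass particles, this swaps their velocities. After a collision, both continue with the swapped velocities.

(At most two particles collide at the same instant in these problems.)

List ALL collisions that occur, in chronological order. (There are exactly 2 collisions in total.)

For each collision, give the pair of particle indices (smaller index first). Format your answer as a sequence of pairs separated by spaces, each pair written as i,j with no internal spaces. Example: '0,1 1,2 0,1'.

Collision at t=6/7: particles 1 and 2 swap velocities; positions: p0=53/7 p1=108/7 p2=108/7; velocities now: v0=3 v1=-3 v2=4
Collision at t=13/6: particles 0 and 1 swap velocities; positions: p0=23/2 p1=23/2 p2=62/3; velocities now: v0=-3 v1=3 v2=4

Answer: 1,2 0,1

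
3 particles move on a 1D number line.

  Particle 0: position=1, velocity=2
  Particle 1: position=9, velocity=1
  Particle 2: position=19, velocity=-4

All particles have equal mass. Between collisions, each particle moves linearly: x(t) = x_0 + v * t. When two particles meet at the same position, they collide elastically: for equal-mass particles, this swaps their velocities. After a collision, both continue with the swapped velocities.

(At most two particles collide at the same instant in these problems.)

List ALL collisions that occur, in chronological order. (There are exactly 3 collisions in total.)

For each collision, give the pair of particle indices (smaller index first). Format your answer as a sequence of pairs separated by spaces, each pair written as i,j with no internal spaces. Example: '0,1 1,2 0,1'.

Collision at t=2: particles 1 and 2 swap velocities; positions: p0=5 p1=11 p2=11; velocities now: v0=2 v1=-4 v2=1
Collision at t=3: particles 0 and 1 swap velocities; positions: p0=7 p1=7 p2=12; velocities now: v0=-4 v1=2 v2=1
Collision at t=8: particles 1 and 2 swap velocities; positions: p0=-13 p1=17 p2=17; velocities now: v0=-4 v1=1 v2=2

Answer: 1,2 0,1 1,2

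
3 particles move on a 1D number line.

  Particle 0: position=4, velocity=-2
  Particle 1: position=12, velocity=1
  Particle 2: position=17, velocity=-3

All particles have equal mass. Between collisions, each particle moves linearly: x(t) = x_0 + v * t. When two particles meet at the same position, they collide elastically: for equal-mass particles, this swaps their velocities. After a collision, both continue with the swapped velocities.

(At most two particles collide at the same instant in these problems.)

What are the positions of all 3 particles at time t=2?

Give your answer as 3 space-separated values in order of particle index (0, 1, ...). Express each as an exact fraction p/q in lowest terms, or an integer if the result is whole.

Collision at t=5/4: particles 1 and 2 swap velocities; positions: p0=3/2 p1=53/4 p2=53/4; velocities now: v0=-2 v1=-3 v2=1
Advance to t=2 (no further collisions before then); velocities: v0=-2 v1=-3 v2=1; positions = 0 11 14

Answer: 0 11 14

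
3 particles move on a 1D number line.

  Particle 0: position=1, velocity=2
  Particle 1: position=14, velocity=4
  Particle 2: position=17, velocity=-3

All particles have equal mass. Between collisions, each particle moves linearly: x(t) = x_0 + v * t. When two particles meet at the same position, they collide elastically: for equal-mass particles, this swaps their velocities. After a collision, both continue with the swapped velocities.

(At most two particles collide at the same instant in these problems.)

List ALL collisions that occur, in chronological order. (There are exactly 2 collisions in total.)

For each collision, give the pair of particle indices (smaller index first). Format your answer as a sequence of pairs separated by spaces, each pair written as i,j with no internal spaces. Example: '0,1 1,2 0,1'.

Collision at t=3/7: particles 1 and 2 swap velocities; positions: p0=13/7 p1=110/7 p2=110/7; velocities now: v0=2 v1=-3 v2=4
Collision at t=16/5: particles 0 and 1 swap velocities; positions: p0=37/5 p1=37/5 p2=134/5; velocities now: v0=-3 v1=2 v2=4

Answer: 1,2 0,1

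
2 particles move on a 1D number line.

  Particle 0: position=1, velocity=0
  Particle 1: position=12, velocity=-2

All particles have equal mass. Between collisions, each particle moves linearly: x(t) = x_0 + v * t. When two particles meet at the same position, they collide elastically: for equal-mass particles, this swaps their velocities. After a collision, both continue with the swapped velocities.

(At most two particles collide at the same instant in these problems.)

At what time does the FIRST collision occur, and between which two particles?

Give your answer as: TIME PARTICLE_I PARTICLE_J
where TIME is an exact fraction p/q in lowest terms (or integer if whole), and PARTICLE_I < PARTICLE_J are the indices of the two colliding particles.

Answer: 11/2 0 1

Derivation:
Pair (0,1): pos 1,12 vel 0,-2 -> gap=11, closing at 2/unit, collide at t=11/2
Earliest collision: t=11/2 between 0 and 1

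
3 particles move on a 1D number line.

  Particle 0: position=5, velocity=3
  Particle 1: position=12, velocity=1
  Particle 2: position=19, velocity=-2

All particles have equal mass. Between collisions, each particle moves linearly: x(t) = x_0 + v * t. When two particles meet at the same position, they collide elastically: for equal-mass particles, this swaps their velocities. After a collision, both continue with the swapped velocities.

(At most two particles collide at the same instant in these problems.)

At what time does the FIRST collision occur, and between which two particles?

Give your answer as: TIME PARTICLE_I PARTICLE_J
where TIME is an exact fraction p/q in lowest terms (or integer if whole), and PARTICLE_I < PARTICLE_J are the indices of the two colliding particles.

Answer: 7/3 1 2

Derivation:
Pair (0,1): pos 5,12 vel 3,1 -> gap=7, closing at 2/unit, collide at t=7/2
Pair (1,2): pos 12,19 vel 1,-2 -> gap=7, closing at 3/unit, collide at t=7/3
Earliest collision: t=7/3 between 1 and 2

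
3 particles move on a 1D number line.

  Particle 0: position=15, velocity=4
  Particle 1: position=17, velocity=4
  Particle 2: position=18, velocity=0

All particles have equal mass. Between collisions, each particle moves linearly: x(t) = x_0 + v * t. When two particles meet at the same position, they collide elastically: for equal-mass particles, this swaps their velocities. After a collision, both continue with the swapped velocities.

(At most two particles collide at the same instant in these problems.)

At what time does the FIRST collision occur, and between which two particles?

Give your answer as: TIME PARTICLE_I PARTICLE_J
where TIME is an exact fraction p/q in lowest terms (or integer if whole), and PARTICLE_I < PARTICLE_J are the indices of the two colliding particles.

Pair (0,1): pos 15,17 vel 4,4 -> not approaching (rel speed 0 <= 0)
Pair (1,2): pos 17,18 vel 4,0 -> gap=1, closing at 4/unit, collide at t=1/4
Earliest collision: t=1/4 between 1 and 2

Answer: 1/4 1 2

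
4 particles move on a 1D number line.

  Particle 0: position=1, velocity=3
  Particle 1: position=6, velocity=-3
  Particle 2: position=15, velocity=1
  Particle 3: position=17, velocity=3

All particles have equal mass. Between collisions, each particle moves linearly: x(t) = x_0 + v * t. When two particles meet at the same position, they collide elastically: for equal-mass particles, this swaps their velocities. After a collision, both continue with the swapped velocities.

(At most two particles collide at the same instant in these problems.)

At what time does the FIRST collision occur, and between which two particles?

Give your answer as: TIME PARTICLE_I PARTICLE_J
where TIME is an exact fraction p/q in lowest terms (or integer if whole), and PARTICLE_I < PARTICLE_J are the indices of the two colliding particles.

Pair (0,1): pos 1,6 vel 3,-3 -> gap=5, closing at 6/unit, collide at t=5/6
Pair (1,2): pos 6,15 vel -3,1 -> not approaching (rel speed -4 <= 0)
Pair (2,3): pos 15,17 vel 1,3 -> not approaching (rel speed -2 <= 0)
Earliest collision: t=5/6 between 0 and 1

Answer: 5/6 0 1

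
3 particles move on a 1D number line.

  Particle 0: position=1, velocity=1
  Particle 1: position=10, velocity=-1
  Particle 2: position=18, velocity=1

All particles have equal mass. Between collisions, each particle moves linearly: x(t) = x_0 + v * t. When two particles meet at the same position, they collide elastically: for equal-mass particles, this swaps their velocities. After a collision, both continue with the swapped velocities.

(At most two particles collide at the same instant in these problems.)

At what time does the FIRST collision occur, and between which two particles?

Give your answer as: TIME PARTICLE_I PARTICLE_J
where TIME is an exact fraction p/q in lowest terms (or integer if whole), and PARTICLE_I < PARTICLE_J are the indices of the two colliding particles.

Pair (0,1): pos 1,10 vel 1,-1 -> gap=9, closing at 2/unit, collide at t=9/2
Pair (1,2): pos 10,18 vel -1,1 -> not approaching (rel speed -2 <= 0)
Earliest collision: t=9/2 between 0 and 1

Answer: 9/2 0 1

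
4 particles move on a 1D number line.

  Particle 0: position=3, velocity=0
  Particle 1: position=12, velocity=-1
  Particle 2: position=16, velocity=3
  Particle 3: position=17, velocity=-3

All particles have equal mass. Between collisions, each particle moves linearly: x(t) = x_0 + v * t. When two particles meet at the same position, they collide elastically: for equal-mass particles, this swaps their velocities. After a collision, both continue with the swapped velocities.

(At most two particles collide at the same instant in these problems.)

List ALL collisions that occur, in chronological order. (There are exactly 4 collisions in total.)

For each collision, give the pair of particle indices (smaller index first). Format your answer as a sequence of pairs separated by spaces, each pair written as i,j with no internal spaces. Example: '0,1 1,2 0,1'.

Answer: 2,3 1,2 0,1 1,2

Derivation:
Collision at t=1/6: particles 2 and 3 swap velocities; positions: p0=3 p1=71/6 p2=33/2 p3=33/2; velocities now: v0=0 v1=-1 v2=-3 v3=3
Collision at t=5/2: particles 1 and 2 swap velocities; positions: p0=3 p1=19/2 p2=19/2 p3=47/2; velocities now: v0=0 v1=-3 v2=-1 v3=3
Collision at t=14/3: particles 0 and 1 swap velocities; positions: p0=3 p1=3 p2=22/3 p3=30; velocities now: v0=-3 v1=0 v2=-1 v3=3
Collision at t=9: particles 1 and 2 swap velocities; positions: p0=-10 p1=3 p2=3 p3=43; velocities now: v0=-3 v1=-1 v2=0 v3=3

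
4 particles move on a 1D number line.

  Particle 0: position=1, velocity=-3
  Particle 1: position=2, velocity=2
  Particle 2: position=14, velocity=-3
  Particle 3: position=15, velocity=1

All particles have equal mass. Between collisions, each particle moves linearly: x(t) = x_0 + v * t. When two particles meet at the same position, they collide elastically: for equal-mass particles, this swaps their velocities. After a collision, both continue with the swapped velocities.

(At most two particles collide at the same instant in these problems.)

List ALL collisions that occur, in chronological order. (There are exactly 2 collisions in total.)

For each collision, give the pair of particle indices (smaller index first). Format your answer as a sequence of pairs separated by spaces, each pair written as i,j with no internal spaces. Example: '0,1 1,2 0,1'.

Collision at t=12/5: particles 1 and 2 swap velocities; positions: p0=-31/5 p1=34/5 p2=34/5 p3=87/5; velocities now: v0=-3 v1=-3 v2=2 v3=1
Collision at t=13: particles 2 and 3 swap velocities; positions: p0=-38 p1=-25 p2=28 p3=28; velocities now: v0=-3 v1=-3 v2=1 v3=2

Answer: 1,2 2,3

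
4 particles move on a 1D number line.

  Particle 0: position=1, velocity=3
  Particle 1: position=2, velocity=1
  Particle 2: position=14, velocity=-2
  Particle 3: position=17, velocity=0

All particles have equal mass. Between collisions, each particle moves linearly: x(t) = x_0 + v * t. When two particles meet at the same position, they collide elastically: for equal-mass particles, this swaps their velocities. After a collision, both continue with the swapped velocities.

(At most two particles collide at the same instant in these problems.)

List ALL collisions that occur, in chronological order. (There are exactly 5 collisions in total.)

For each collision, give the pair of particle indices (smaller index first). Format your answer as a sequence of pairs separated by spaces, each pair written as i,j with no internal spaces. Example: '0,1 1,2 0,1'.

Collision at t=1/2: particles 0 and 1 swap velocities; positions: p0=5/2 p1=5/2 p2=13 p3=17; velocities now: v0=1 v1=3 v2=-2 v3=0
Collision at t=13/5: particles 1 and 2 swap velocities; positions: p0=23/5 p1=44/5 p2=44/5 p3=17; velocities now: v0=1 v1=-2 v2=3 v3=0
Collision at t=4: particles 0 and 1 swap velocities; positions: p0=6 p1=6 p2=13 p3=17; velocities now: v0=-2 v1=1 v2=3 v3=0
Collision at t=16/3: particles 2 and 3 swap velocities; positions: p0=10/3 p1=22/3 p2=17 p3=17; velocities now: v0=-2 v1=1 v2=0 v3=3
Collision at t=15: particles 1 and 2 swap velocities; positions: p0=-16 p1=17 p2=17 p3=46; velocities now: v0=-2 v1=0 v2=1 v3=3

Answer: 0,1 1,2 0,1 2,3 1,2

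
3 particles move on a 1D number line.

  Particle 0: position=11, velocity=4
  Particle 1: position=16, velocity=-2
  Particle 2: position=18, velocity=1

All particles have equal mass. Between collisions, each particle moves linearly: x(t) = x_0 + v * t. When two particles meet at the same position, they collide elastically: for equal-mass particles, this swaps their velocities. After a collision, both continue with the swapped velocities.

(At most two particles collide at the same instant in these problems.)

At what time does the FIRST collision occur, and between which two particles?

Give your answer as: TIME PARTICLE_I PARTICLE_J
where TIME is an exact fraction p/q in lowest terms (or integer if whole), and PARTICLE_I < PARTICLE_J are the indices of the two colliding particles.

Pair (0,1): pos 11,16 vel 4,-2 -> gap=5, closing at 6/unit, collide at t=5/6
Pair (1,2): pos 16,18 vel -2,1 -> not approaching (rel speed -3 <= 0)
Earliest collision: t=5/6 between 0 and 1

Answer: 5/6 0 1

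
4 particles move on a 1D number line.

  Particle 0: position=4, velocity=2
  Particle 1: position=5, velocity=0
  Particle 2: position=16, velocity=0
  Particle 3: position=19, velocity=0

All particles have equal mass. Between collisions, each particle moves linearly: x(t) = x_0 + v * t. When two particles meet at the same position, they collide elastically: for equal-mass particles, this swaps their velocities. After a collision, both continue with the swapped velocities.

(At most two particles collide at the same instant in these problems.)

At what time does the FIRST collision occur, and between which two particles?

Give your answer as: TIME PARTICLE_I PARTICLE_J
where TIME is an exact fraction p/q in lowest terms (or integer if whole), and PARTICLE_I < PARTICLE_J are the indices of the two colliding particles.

Answer: 1/2 0 1

Derivation:
Pair (0,1): pos 4,5 vel 2,0 -> gap=1, closing at 2/unit, collide at t=1/2
Pair (1,2): pos 5,16 vel 0,0 -> not approaching (rel speed 0 <= 0)
Pair (2,3): pos 16,19 vel 0,0 -> not approaching (rel speed 0 <= 0)
Earliest collision: t=1/2 between 0 and 1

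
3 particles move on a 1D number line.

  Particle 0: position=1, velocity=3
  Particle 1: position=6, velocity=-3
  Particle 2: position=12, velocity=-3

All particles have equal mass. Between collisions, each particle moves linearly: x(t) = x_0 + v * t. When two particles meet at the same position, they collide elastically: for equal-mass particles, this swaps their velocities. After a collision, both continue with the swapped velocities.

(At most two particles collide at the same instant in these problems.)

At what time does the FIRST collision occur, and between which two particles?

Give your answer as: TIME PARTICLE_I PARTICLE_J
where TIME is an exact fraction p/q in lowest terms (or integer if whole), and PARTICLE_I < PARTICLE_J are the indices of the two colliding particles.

Answer: 5/6 0 1

Derivation:
Pair (0,1): pos 1,6 vel 3,-3 -> gap=5, closing at 6/unit, collide at t=5/6
Pair (1,2): pos 6,12 vel -3,-3 -> not approaching (rel speed 0 <= 0)
Earliest collision: t=5/6 between 0 and 1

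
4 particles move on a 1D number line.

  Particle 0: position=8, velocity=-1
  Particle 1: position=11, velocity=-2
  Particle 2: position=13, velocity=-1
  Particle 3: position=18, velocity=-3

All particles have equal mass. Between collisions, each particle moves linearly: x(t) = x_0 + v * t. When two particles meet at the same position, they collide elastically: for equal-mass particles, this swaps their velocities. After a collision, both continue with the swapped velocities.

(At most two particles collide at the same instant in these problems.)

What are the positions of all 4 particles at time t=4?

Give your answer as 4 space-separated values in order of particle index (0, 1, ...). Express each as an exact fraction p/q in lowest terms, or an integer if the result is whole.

Collision at t=5/2: particles 2 and 3 swap velocities; positions: p0=11/2 p1=6 p2=21/2 p3=21/2; velocities now: v0=-1 v1=-2 v2=-3 v3=-1
Collision at t=3: particles 0 and 1 swap velocities; positions: p0=5 p1=5 p2=9 p3=10; velocities now: v0=-2 v1=-1 v2=-3 v3=-1
Advance to t=4 (no further collisions before then); velocities: v0=-2 v1=-1 v2=-3 v3=-1; positions = 3 4 6 9

Answer: 3 4 6 9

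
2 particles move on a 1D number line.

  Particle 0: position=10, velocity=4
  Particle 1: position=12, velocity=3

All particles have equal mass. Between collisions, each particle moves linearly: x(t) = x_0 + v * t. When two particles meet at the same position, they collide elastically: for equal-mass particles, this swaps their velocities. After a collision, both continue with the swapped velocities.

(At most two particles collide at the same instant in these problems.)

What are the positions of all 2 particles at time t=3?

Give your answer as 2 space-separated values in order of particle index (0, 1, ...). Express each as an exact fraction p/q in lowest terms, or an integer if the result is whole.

Collision at t=2: particles 0 and 1 swap velocities; positions: p0=18 p1=18; velocities now: v0=3 v1=4
Advance to t=3 (no further collisions before then); velocities: v0=3 v1=4; positions = 21 22

Answer: 21 22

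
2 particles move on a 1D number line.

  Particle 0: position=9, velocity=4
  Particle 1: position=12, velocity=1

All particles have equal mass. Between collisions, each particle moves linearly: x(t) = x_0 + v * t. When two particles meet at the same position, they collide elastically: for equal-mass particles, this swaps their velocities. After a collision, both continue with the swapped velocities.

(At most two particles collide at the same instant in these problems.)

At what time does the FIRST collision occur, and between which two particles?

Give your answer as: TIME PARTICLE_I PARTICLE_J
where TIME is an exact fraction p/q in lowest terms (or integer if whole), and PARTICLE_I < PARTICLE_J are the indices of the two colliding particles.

Answer: 1 0 1

Derivation:
Pair (0,1): pos 9,12 vel 4,1 -> gap=3, closing at 3/unit, collide at t=1
Earliest collision: t=1 between 0 and 1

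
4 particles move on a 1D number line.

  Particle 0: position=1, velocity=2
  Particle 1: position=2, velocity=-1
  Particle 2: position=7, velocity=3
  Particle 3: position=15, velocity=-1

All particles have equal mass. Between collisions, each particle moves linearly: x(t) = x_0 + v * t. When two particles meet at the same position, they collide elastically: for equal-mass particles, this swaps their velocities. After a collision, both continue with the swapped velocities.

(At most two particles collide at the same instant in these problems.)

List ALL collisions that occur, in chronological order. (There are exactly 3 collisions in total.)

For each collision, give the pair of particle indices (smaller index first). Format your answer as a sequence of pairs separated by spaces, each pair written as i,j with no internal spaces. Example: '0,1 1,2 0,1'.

Collision at t=1/3: particles 0 and 1 swap velocities; positions: p0=5/3 p1=5/3 p2=8 p3=44/3; velocities now: v0=-1 v1=2 v2=3 v3=-1
Collision at t=2: particles 2 and 3 swap velocities; positions: p0=0 p1=5 p2=13 p3=13; velocities now: v0=-1 v1=2 v2=-1 v3=3
Collision at t=14/3: particles 1 and 2 swap velocities; positions: p0=-8/3 p1=31/3 p2=31/3 p3=21; velocities now: v0=-1 v1=-1 v2=2 v3=3

Answer: 0,1 2,3 1,2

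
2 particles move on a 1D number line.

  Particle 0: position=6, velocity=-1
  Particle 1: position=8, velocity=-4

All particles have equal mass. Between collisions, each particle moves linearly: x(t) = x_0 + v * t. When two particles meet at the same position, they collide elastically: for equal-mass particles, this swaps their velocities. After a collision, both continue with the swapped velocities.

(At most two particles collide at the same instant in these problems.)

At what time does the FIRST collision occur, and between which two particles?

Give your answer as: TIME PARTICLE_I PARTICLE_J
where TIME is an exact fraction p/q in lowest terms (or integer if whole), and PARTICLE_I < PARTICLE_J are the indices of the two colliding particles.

Answer: 2/3 0 1

Derivation:
Pair (0,1): pos 6,8 vel -1,-4 -> gap=2, closing at 3/unit, collide at t=2/3
Earliest collision: t=2/3 between 0 and 1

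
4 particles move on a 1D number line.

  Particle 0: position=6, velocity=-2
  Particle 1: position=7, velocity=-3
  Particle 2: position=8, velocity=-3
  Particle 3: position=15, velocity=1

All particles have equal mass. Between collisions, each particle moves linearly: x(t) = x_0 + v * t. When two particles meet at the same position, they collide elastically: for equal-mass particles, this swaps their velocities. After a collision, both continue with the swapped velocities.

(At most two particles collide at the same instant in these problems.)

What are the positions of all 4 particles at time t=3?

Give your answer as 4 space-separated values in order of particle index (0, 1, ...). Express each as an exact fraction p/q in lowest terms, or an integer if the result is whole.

Answer: -2 -1 0 18

Derivation:
Collision at t=1: particles 0 and 1 swap velocities; positions: p0=4 p1=4 p2=5 p3=16; velocities now: v0=-3 v1=-2 v2=-3 v3=1
Collision at t=2: particles 1 and 2 swap velocities; positions: p0=1 p1=2 p2=2 p3=17; velocities now: v0=-3 v1=-3 v2=-2 v3=1
Advance to t=3 (no further collisions before then); velocities: v0=-3 v1=-3 v2=-2 v3=1; positions = -2 -1 0 18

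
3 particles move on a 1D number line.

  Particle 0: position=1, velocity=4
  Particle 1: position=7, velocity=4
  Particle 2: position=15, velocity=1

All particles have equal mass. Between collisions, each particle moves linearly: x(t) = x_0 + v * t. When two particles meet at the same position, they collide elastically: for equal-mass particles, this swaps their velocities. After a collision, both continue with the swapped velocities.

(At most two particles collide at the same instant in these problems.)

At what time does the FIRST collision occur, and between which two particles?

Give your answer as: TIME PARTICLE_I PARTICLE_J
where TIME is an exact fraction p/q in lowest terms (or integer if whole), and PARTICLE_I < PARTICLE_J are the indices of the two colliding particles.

Answer: 8/3 1 2

Derivation:
Pair (0,1): pos 1,7 vel 4,4 -> not approaching (rel speed 0 <= 0)
Pair (1,2): pos 7,15 vel 4,1 -> gap=8, closing at 3/unit, collide at t=8/3
Earliest collision: t=8/3 between 1 and 2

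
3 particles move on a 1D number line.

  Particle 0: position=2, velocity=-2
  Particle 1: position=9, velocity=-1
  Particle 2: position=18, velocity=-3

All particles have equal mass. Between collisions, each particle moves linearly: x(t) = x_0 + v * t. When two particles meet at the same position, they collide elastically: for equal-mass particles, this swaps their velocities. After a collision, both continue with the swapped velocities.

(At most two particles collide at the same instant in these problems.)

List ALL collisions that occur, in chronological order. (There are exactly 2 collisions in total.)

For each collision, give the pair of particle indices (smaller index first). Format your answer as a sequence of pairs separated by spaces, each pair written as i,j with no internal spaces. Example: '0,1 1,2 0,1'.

Answer: 1,2 0,1

Derivation:
Collision at t=9/2: particles 1 and 2 swap velocities; positions: p0=-7 p1=9/2 p2=9/2; velocities now: v0=-2 v1=-3 v2=-1
Collision at t=16: particles 0 and 1 swap velocities; positions: p0=-30 p1=-30 p2=-7; velocities now: v0=-3 v1=-2 v2=-1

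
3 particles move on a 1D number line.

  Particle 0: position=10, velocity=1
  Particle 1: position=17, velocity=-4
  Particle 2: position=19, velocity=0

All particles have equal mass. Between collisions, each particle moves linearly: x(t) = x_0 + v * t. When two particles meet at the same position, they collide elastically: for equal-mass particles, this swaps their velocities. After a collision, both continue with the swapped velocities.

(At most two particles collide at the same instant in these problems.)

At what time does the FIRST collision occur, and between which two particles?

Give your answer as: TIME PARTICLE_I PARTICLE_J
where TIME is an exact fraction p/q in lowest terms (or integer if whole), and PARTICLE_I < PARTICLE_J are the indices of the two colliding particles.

Pair (0,1): pos 10,17 vel 1,-4 -> gap=7, closing at 5/unit, collide at t=7/5
Pair (1,2): pos 17,19 vel -4,0 -> not approaching (rel speed -4 <= 0)
Earliest collision: t=7/5 between 0 and 1

Answer: 7/5 0 1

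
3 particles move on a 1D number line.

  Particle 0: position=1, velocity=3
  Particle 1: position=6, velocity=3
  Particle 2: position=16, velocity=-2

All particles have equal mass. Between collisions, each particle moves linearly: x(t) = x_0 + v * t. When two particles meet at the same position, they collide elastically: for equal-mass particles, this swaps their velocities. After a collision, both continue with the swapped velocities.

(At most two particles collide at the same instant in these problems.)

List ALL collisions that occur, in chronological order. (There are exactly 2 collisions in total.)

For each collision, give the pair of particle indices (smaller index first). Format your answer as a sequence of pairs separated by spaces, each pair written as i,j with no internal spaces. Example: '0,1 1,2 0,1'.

Collision at t=2: particles 1 and 2 swap velocities; positions: p0=7 p1=12 p2=12; velocities now: v0=3 v1=-2 v2=3
Collision at t=3: particles 0 and 1 swap velocities; positions: p0=10 p1=10 p2=15; velocities now: v0=-2 v1=3 v2=3

Answer: 1,2 0,1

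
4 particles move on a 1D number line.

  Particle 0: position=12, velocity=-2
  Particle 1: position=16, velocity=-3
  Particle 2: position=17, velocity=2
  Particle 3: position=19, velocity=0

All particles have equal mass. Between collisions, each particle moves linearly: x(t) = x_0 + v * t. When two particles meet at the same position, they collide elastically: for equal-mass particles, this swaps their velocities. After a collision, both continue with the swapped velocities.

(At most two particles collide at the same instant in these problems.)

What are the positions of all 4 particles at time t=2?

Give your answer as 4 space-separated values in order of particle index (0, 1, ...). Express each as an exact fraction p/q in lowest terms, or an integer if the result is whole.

Answer: 8 10 19 21

Derivation:
Collision at t=1: particles 2 and 3 swap velocities; positions: p0=10 p1=13 p2=19 p3=19; velocities now: v0=-2 v1=-3 v2=0 v3=2
Advance to t=2 (no further collisions before then); velocities: v0=-2 v1=-3 v2=0 v3=2; positions = 8 10 19 21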